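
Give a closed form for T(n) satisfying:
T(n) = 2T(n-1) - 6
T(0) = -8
First-order linear non-homogeneous.
Homogeneous solution: T_h(n) = A·(2)^n.
Try constant particular solution T_p = K: K = 2K - 6 ⇒ K = 6.
General: T(n) = A·(2)^n + 6.
Apply T(0) = -8: A + 6 = -8 ⇒ A = -14.
So T(n) = 6 - 14 \cdot 2^{n}.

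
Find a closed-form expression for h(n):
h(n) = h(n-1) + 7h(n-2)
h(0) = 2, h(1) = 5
Characteristic equation: x² - x - 7 = 0.
Discriminant Δ = (1)² + 4·(7) = 29.
Roots r₁,₂ = (1 ± √29)/2, so r₁ = \frac{1}{2} + \frac{\sqrt{29}}{2}, r₂ = \frac{1}{2} - \frac{\sqrt{29}}{2}.
General solution: h(n) = A·r₁^n + B·r₂^n.
From the initial conditions, A + B = 2 and r₁A + r₂B = 5.
Since r₁ - r₂ = √29: A = (5 - (2)r₂)/√29 = \frac{4 \sqrt{29}}{29} + 1, and B = 2 - A = 1 - \frac{4 \sqrt{29}}{29}.
So h(n) = \left(\frac{4 \sqrt{29}}{29} + 1\right)\left(\frac{1}{2} + \frac{\sqrt{29}}{2}\right)^n + \left(1 - \frac{4 \sqrt{29}}{29}\right)\left(\frac{1}{2} - \frac{\sqrt{29}}{2}\right)^n.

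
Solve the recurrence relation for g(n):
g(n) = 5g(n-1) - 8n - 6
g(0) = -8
First-order linear with linear forcing.
Homogeneous solution: g_h(n) = A·(5)^n.
Try particular g_p(n) = pn + q. Substituting:
  pn + q = 5(p(n-1) + q) - 8n - 6.
Matching the n-coefficient: p = 5p - 8 ⇒ p = 2.
Matching constants: q = -5p + 5q - 6 ⇒ q = 4.
General: g(n) = A·(5)^n + 2 n + 4.
Apply g(0) = -8: A + 4 = -8 ⇒ A = -12.
So g(n) = - 12 \cdot 5^{n} + 2 n + 4.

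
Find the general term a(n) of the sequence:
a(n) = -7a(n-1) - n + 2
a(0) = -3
First-order linear with linear forcing.
Homogeneous solution: a_h(n) = A·(-7)^n.
Try particular a_p(n) = pn + q. Substituting:
  pn + q = -7(p(n-1) + q) - n + 2.
Matching the n-coefficient: p = -7p - 1 ⇒ p = - \frac{1}{8}.
Matching constants: q = 7p - 7q + 2 ⇒ q = \frac{9}{64}.
General: a(n) = A·(-7)^n - \frac{n}{8} + \frac{9}{64}.
Apply a(0) = -3: A + \frac{9}{64} = -3 ⇒ A = - \frac{201}{64}.
So a(n) = - \frac{201 \left(-7\right)^{n}}{64} - \frac{n}{8} + \frac{9}{64}.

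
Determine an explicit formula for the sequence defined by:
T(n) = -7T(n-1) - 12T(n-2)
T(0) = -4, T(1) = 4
Characteristic equation: x² + 7x + 12 = 0, which factors as (x - (-3))(x - (-4)) = 0.
Roots r₁ = -3, r₂ = -4 (distinct).
General solution: T(n) = A·(-3)^n + B·(-4)^n.
From T(0) = -4: A + B = -4.
From T(1) = 4: -3A - 4B = 4.
Solving: A = -12, B = 8.
So T(n) = - 12 \left(-3\right)^{n} + 8 \left(-4\right)^{n}.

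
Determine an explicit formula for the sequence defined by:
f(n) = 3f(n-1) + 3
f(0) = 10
First-order linear non-homogeneous.
Homogeneous solution: f_h(n) = A·(3)^n.
Try constant particular solution f_p = K: K = 3K + 3 ⇒ K = - \frac{3}{2}.
General: f(n) = A·(3)^n - \frac{3}{2}.
Apply f(0) = 10: A - \frac{3}{2} = 10 ⇒ A = \frac{23}{2}.
So f(n) = \frac{23 \cdot 3^{n}}{2} - \frac{3}{2}.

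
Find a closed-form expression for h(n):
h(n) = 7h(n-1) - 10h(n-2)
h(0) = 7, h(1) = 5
Characteristic equation: x² - 7x + 10 = 0, which factors as (x - (2))(x - (5)) = 0.
Roots r₁ = 2, r₂ = 5 (distinct).
General solution: h(n) = A·(2)^n + B·(5)^n.
From h(0) = 7: A + B = 7.
From h(1) = 5: 2A + 5B = 5.
Solving: A = 10, B = -3.
So h(n) = 10 \cdot 2^{n} - 3 \cdot 5^{n}.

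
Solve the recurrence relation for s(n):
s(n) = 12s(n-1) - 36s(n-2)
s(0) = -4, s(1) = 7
Characteristic equation: x² - 12x + 36 = 0, which is (x - (6))².
Repeated root r = 6.
General solution: s(n) = (A + Bn)·(6)^n.
From s(0) = -4: A = -4.
From s(1) = 7: (A + B)·(6) = 7 ⇒ B = \frac{31}{6}.
So s(n) = \left(\frac{31 n}{6} - 4\right) \cdot (6)^n.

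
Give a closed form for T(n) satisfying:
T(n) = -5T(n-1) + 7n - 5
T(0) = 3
First-order linear with linear forcing.
Homogeneous solution: T_h(n) = A·(-5)^n.
Try particular T_p(n) = pn + q. Substituting:
  pn + q = -5(p(n-1) + q) + 7n - 5.
Matching the n-coefficient: p = -5p + 7 ⇒ p = \frac{7}{6}.
Matching constants: q = 5p - 5q - 5 ⇒ q = \frac{5}{36}.
General: T(n) = A·(-5)^n + \frac{7 n}{6} + \frac{5}{36}.
Apply T(0) = 3: A + \frac{5}{36} = 3 ⇒ A = \frac{103}{36}.
So T(n) = \frac{103 \left(-5\right)^{n}}{36} + \frac{7 n}{6} + \frac{5}{36}.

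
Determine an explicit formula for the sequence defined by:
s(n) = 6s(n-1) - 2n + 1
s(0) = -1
First-order linear with linear forcing.
Homogeneous solution: s_h(n) = A·(6)^n.
Try particular s_p(n) = pn + q. Substituting:
  pn + q = 6(p(n-1) + q) - 2n + 1.
Matching the n-coefficient: p = 6p - 2 ⇒ p = \frac{2}{5}.
Matching constants: q = -6p + 6q + 1 ⇒ q = \frac{7}{25}.
General: s(n) = A·(6)^n + \frac{2 n}{5} + \frac{7}{25}.
Apply s(0) = -1: A + \frac{7}{25} = -1 ⇒ A = - \frac{32}{25}.
So s(n) = - \frac{32 \cdot 6^{n}}{25} + \frac{2 n}{5} + \frac{7}{25}.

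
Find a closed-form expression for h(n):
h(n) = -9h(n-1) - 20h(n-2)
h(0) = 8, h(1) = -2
Characteristic equation: x² + 9x + 20 = 0, which factors as (x - (-4))(x - (-5)) = 0.
Roots r₁ = -4, r₂ = -5 (distinct).
General solution: h(n) = A·(-4)^n + B·(-5)^n.
From h(0) = 8: A + B = 8.
From h(1) = -2: -4A - 5B = -2.
Solving: A = 38, B = -30.
So h(n) = 38 \left(-4\right)^{n} - 30 \left(-5\right)^{n}.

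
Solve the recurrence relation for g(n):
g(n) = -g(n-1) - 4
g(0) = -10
First-order linear non-homogeneous.
Homogeneous solution: g_h(n) = A·(-1)^n.
Try constant particular solution g_p = K: K = -K - 4 ⇒ K = -2.
General: g(n) = A·(-1)^n - 2.
Apply g(0) = -10: A - 2 = -10 ⇒ A = -8.
So g(n) = - 8 \left(-1\right)^{n} - 2.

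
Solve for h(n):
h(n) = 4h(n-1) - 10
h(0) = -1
First-order linear non-homogeneous.
Homogeneous solution: h_h(n) = A·(4)^n.
Try constant particular solution h_p = K: K = 4K - 10 ⇒ K = \frac{10}{3}.
General: h(n) = A·(4)^n + \frac{10}{3}.
Apply h(0) = -1: A + \frac{10}{3} = -1 ⇒ A = - \frac{13}{3}.
So h(n) = \frac{10}{3} - \frac{13 \cdot 4^{n}}{3}.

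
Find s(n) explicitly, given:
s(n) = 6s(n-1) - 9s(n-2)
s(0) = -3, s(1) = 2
Characteristic equation: x² - 6x + 9 = 0, which is (x - (3))².
Repeated root r = 3.
General solution: s(n) = (A + Bn)·(3)^n.
From s(0) = -3: A = -3.
From s(1) = 2: (A + B)·(3) = 2 ⇒ B = \frac{11}{3}.
So s(n) = \left(\frac{11 n}{3} - 3\right) \cdot (3)^n.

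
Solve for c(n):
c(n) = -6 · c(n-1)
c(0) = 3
Pure geometric recurrence with ratio -6.
By induction c(n) = c(0) · (-6)^n = 3 \left(-6\right)^{n}.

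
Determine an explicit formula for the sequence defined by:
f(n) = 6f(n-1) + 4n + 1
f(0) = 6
First-order linear with linear forcing.
Homogeneous solution: f_h(n) = A·(6)^n.
Try particular f_p(n) = pn + q. Substituting:
  pn + q = 6(p(n-1) + q) + 4n + 1.
Matching the n-coefficient: p = 6p + 4 ⇒ p = - \frac{4}{5}.
Matching constants: q = -6p + 6q + 1 ⇒ q = - \frac{29}{25}.
General: f(n) = A·(6)^n - \frac{4 n}{5} - \frac{29}{25}.
Apply f(0) = 6: A - \frac{29}{25} = 6 ⇒ A = \frac{179}{25}.
So f(n) = \frac{179 \cdot 6^{n}}{25} - \frac{4 n}{5} - \frac{29}{25}.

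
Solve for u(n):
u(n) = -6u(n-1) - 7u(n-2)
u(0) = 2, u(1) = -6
Characteristic equation: x² + 6x + 7 = 0.
Discriminant Δ = (-6)² + 4·(-7) = 8.
Roots r₁,₂ = (-6 ± √8)/2, so r₁ = -3 + \sqrt{2}, r₂ = -3 - \sqrt{2}.
General solution: u(n) = A·r₁^n + B·r₂^n.
From the initial conditions, A + B = 2 and r₁A + r₂B = -6.
Since r₁ - r₂ = √8: A = (-6 - (2)r₂)/√8 = 1, and B = 2 - A = 1.
So u(n) = \left(1\right)\left(-3 + \sqrt{2}\right)^n + \left(1\right)\left(-3 - \sqrt{2}\right)^n.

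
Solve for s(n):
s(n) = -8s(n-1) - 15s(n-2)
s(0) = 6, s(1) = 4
Characteristic equation: x² + 8x + 15 = 0, which factors as (x - (-5))(x - (-3)) = 0.
Roots r₁ = -5, r₂ = -3 (distinct).
General solution: s(n) = A·(-5)^n + B·(-3)^n.
From s(0) = 6: A + B = 6.
From s(1) = 4: -5A - 3B = 4.
Solving: A = -11, B = 17.
So s(n) = 17 \left(-3\right)^{n} - 11 \left(-5\right)^{n}.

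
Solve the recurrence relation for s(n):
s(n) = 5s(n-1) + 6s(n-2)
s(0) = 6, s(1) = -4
Characteristic equation: x² - 5x - 6 = 0, which factors as (x - (-1))(x - (6)) = 0.
Roots r₁ = -1, r₂ = 6 (distinct).
General solution: s(n) = A·(-1)^n + B·(6)^n.
From s(0) = 6: A + B = 6.
From s(1) = -4: -A + 6B = -4.
Solving: A = \frac{40}{7}, B = \frac{2}{7}.
So s(n) = \frac{40 \left(-1\right)^{n}}{7} + \frac{2 \cdot 6^{n}}{7}.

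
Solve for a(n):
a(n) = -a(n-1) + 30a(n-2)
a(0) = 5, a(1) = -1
Characteristic equation: x² + x - 30 = 0, which factors as (x - (5))(x - (-6)) = 0.
Roots r₁ = 5, r₂ = -6 (distinct).
General solution: a(n) = A·(5)^n + B·(-6)^n.
From a(0) = 5: A + B = 5.
From a(1) = -1: 5A - 6B = -1.
Solving: A = \frac{29}{11}, B = \frac{26}{11}.
So a(n) = \frac{26 \left(-6\right)^{n}}{11} + \frac{29 \cdot 5^{n}}{11}.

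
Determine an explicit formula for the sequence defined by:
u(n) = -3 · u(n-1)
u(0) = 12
Pure geometric recurrence with ratio -3.
By induction u(n) = u(0) · (-3)^n = 12 \left(-3\right)^{n}.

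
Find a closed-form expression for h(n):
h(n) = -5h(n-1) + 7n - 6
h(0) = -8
First-order linear with linear forcing.
Homogeneous solution: h_h(n) = A·(-5)^n.
Try particular h_p(n) = pn + q. Substituting:
  pn + q = -5(p(n-1) + q) + 7n - 6.
Matching the n-coefficient: p = -5p + 7 ⇒ p = \frac{7}{6}.
Matching constants: q = 5p - 5q - 6 ⇒ q = - \frac{1}{36}.
General: h(n) = A·(-5)^n + \frac{7 n}{6} - \frac{1}{36}.
Apply h(0) = -8: A - \frac{1}{36} = -8 ⇒ A = - \frac{287}{36}.
So h(n) = - \frac{287 \left(-5\right)^{n}}{36} + \frac{7 n}{6} - \frac{1}{36}.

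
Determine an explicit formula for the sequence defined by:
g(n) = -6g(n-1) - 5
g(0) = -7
First-order linear non-homogeneous.
Homogeneous solution: g_h(n) = A·(-6)^n.
Try constant particular solution g_p = K: K = -6K - 5 ⇒ K = - \frac{5}{7}.
General: g(n) = A·(-6)^n - \frac{5}{7}.
Apply g(0) = -7: A - \frac{5}{7} = -7 ⇒ A = - \frac{44}{7}.
So g(n) = - \frac{44 \left(-6\right)^{n}}{7} - \frac{5}{7}.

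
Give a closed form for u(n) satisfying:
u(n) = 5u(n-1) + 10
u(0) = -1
First-order linear non-homogeneous.
Homogeneous solution: u_h(n) = A·(5)^n.
Try constant particular solution u_p = K: K = 5K + 10 ⇒ K = - \frac{5}{2}.
General: u(n) = A·(5)^n - \frac{5}{2}.
Apply u(0) = -1: A - \frac{5}{2} = -1 ⇒ A = \frac{3}{2}.
So u(n) = \frac{3 \cdot 5^{n}}{2} - \frac{5}{2}.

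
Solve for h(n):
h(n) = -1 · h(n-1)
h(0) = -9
Pure geometric recurrence with ratio -1.
By induction h(n) = h(0) · (-1)^n = - 9 \left(-1\right)^{n}.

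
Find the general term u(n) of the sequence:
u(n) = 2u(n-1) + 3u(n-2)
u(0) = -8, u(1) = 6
Characteristic equation: x² - 2x - 3 = 0, which factors as (x - (-1))(x - (3)) = 0.
Roots r₁ = -1, r₂ = 3 (distinct).
General solution: u(n) = A·(-1)^n + B·(3)^n.
From u(0) = -8: A + B = -8.
From u(1) = 6: -A + 3B = 6.
Solving: A = - \frac{15}{2}, B = - \frac{1}{2}.
So u(n) = - \frac{15 \left(-1\right)^{n}}{2} - \frac{3^{n}}{2}.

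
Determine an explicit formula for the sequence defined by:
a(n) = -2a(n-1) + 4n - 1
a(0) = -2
First-order linear with linear forcing.
Homogeneous solution: a_h(n) = A·(-2)^n.
Try particular a_p(n) = pn + q. Substituting:
  pn + q = -2(p(n-1) + q) + 4n - 1.
Matching the n-coefficient: p = -2p + 4 ⇒ p = \frac{4}{3}.
Matching constants: q = 2p - 2q - 1 ⇒ q = \frac{5}{9}.
General: a(n) = A·(-2)^n + \frac{4 n}{3} + \frac{5}{9}.
Apply a(0) = -2: A + \frac{5}{9} = -2 ⇒ A = - \frac{23}{9}.
So a(n) = - \frac{23 \left(-2\right)^{n}}{9} + \frac{4 n}{3} + \frac{5}{9}.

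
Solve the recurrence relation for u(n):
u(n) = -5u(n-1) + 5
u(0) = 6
First-order linear non-homogeneous.
Homogeneous solution: u_h(n) = A·(-5)^n.
Try constant particular solution u_p = K: K = -5K + 5 ⇒ K = \frac{5}{6}.
General: u(n) = A·(-5)^n + \frac{5}{6}.
Apply u(0) = 6: A + \frac{5}{6} = 6 ⇒ A = \frac{31}{6}.
So u(n) = \frac{31 \left(-5\right)^{n}}{6} + \frac{5}{6}.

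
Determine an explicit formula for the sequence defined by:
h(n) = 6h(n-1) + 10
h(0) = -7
First-order linear non-homogeneous.
Homogeneous solution: h_h(n) = A·(6)^n.
Try constant particular solution h_p = K: K = 6K + 10 ⇒ K = -2.
General: h(n) = A·(6)^n - 2.
Apply h(0) = -7: A - 2 = -7 ⇒ A = -5.
So h(n) = - 5 \cdot 6^{n} - 2.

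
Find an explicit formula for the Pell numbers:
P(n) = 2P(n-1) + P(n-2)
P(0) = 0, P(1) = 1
This is the Pell sequence.
Characteristic equation: x² - 2x - 1 = 0; roots r₁ = 1 + \sqrt{2}, r₂ = 1 - \sqrt{2}.
General: P(n) = A·r₁^n + B·r₂^n. Solving with P(0)=0, P(1)=1 gives A = \frac{\sqrt{2}}{4}, B = - \frac{\sqrt{2}}{4}.
So P(n) = \frac{\sqrt{2} \left(- \left(1 - \sqrt{2}\right)^{n} + \left(1 + \sqrt{2}\right)^{n}\right)}{4}.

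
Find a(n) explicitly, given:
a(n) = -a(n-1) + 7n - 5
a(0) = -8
First-order linear with linear forcing.
Homogeneous solution: a_h(n) = A·(-1)^n.
Try particular a_p(n) = pn + q. Substituting:
  pn + q = -(p(n-1) + q) + 7n - 5.
Matching the n-coefficient: p = -p + 7 ⇒ p = \frac{7}{2}.
Matching constants: q = p - q - 5 ⇒ q = - \frac{3}{4}.
General: a(n) = A·(-1)^n + \frac{7 n}{2} - \frac{3}{4}.
Apply a(0) = -8: A - \frac{3}{4} = -8 ⇒ A = - \frac{29}{4}.
So a(n) = - \frac{29 \left(-1\right)^{n}}{4} + \frac{7 n}{2} - \frac{3}{4}.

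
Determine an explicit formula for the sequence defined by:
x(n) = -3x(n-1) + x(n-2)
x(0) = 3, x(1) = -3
Characteristic equation: x² + 3x - 1 = 0.
Discriminant Δ = (-3)² + 4·(1) = 13.
Roots r₁,₂ = (-3 ± √13)/2, so r₁ = - \frac{3}{2} + \frac{\sqrt{13}}{2}, r₂ = - \frac{\sqrt{13}}{2} - \frac{3}{2}.
General solution: x(n) = A·r₁^n + B·r₂^n.
From the initial conditions, A + B = 3 and r₁A + r₂B = -3.
Since r₁ - r₂ = √13: A = (-3 - (3)r₂)/√13 = \frac{3 \sqrt{13}}{26} + \frac{3}{2}, and B = 3 - A = \frac{3}{2} - \frac{3 \sqrt{13}}{26}.
So x(n) = \left(\frac{3 \sqrt{13}}{26} + \frac{3}{2}\right)\left(- \frac{3}{2} + \frac{\sqrt{13}}{2}\right)^n + \left(\frac{3}{2} - \frac{3 \sqrt{13}}{26}\right)\left(- \frac{\sqrt{13}}{2} - \frac{3}{2}\right)^n.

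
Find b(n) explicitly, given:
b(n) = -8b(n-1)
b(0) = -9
This is a homogeneous first-order recurrence with ratio -8.
By induction b(n) = b(0) · (-8)^n = - 9 \left(-8\right)^{n}.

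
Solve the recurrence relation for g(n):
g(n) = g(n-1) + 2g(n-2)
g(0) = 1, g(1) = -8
Characteristic equation: x² - x - 2 = 0, which factors as (x - (2))(x - (-1)) = 0.
Roots r₁ = 2, r₂ = -1 (distinct).
General solution: g(n) = A·(2)^n + B·(-1)^n.
From g(0) = 1: A + B = 1.
From g(1) = -8: 2A - B = -8.
Solving: A = - \frac{7}{3}, B = \frac{10}{3}.
So g(n) = \frac{10 \left(-1\right)^{n}}{3} - \frac{7 \cdot 2^{n}}{3}.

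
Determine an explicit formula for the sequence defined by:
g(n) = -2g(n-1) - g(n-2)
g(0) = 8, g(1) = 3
Characteristic equation: x² + 2x + 1 = 0, which is (x - (-1))².
Repeated root r = -1.
General solution: g(n) = (A + Bn)·(-1)^n.
From g(0) = 8: A = 8.
From g(1) = 3: (A + B)·(-1) = 3 ⇒ B = -11.
So g(n) = \left(8 - 11 n\right) \cdot (-1)^n.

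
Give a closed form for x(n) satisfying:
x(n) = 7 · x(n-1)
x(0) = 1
Pure geometric recurrence with ratio 7.
By induction x(n) = x(0) · (7)^n = 7^{n}.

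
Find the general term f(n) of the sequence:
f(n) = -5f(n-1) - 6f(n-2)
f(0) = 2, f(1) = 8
Characteristic equation: x² + 5x + 6 = 0, which factors as (x - (-3))(x - (-2)) = 0.
Roots r₁ = -3, r₂ = -2 (distinct).
General solution: f(n) = A·(-3)^n + B·(-2)^n.
From f(0) = 2: A + B = 2.
From f(1) = 8: -3A - 2B = 8.
Solving: A = -12, B = 14.
So f(n) = 14 \left(-2\right)^{n} - 12 \left(-3\right)^{n}.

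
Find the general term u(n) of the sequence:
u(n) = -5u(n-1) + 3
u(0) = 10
First-order linear non-homogeneous.
Homogeneous solution: u_h(n) = A·(-5)^n.
Try constant particular solution u_p = K: K = -5K + 3 ⇒ K = \frac{1}{2}.
General: u(n) = A·(-5)^n + \frac{1}{2}.
Apply u(0) = 10: A + \frac{1}{2} = 10 ⇒ A = \frac{19}{2}.
So u(n) = \frac{19 \left(-5\right)^{n}}{2} + \frac{1}{2}.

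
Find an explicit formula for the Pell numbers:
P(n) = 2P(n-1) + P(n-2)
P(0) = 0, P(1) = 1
This is the Pell sequence.
Characteristic equation: x² - 2x - 1 = 0; roots r₁ = 1 + \sqrt{2}, r₂ = 1 - \sqrt{2}.
General: P(n) = A·r₁^n + B·r₂^n. Solving with P(0)=0, P(1)=1 gives A = \frac{\sqrt{2}}{4}, B = - \frac{\sqrt{2}}{4}.
So P(n) = \frac{\sqrt{2} \left(- \left(1 - \sqrt{2}\right)^{n} + \left(1 + \sqrt{2}\right)^{n}\right)}{4}.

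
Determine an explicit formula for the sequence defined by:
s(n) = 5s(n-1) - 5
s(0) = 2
First-order linear non-homogeneous.
Homogeneous solution: s_h(n) = A·(5)^n.
Try constant particular solution s_p = K: K = 5K - 5 ⇒ K = \frac{5}{4}.
General: s(n) = A·(5)^n + \frac{5}{4}.
Apply s(0) = 2: A + \frac{5}{4} = 2 ⇒ A = \frac{3}{4}.
So s(n) = \frac{3 \cdot 5^{n}}{4} + \frac{5}{4}.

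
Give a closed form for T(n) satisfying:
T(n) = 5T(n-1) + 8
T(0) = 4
First-order linear non-homogeneous.
Homogeneous solution: T_h(n) = A·(5)^n.
Try constant particular solution T_p = K: K = 5K + 8 ⇒ K = -2.
General: T(n) = A·(5)^n - 2.
Apply T(0) = 4: A - 2 = 4 ⇒ A = 6.
So T(n) = 6 \cdot 5^{n} - 2.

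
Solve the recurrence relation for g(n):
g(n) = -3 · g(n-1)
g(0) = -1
Pure geometric recurrence with ratio -3.
By induction g(n) = g(0) · (-3)^n = - \left(-3\right)^{n}.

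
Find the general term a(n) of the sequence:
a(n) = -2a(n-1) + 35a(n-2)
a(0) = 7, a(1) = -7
Characteristic equation: x² + 2x - 35 = 0, which factors as (x - (-7))(x - (5)) = 0.
Roots r₁ = -7, r₂ = 5 (distinct).
General solution: a(n) = A·(-7)^n + B·(5)^n.
From a(0) = 7: A + B = 7.
From a(1) = -7: -7A + 5B = -7.
Solving: A = \frac{7}{2}, B = \frac{7}{2}.
So a(n) = \frac{7 \left(-7\right)^{n}}{2} + \frac{7 \cdot 5^{n}}{2}.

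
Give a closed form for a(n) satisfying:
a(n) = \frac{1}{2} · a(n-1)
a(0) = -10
Pure geometric recurrence with ratio \frac{1}{2}.
By induction a(n) = a(0) · (\frac{1}{2})^n = - 10 \cdot 2^{- n}.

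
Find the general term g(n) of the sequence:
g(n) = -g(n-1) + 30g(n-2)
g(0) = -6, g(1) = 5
Characteristic equation: x² + x - 30 = 0, which factors as (x - (5))(x - (-6)) = 0.
Roots r₁ = 5, r₂ = -6 (distinct).
General solution: g(n) = A·(5)^n + B·(-6)^n.
From g(0) = -6: A + B = -6.
From g(1) = 5: 5A - 6B = 5.
Solving: A = - \frac{31}{11}, B = - \frac{35}{11}.
So g(n) = - \frac{35 \left(-6\right)^{n}}{11} - \frac{31 \cdot 5^{n}}{11}.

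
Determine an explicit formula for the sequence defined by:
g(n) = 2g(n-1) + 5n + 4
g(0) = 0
First-order linear with linear forcing.
Homogeneous solution: g_h(n) = A·(2)^n.
Try particular g_p(n) = pn + q. Substituting:
  pn + q = 2(p(n-1) + q) + 5n + 4.
Matching the n-coefficient: p = 2p + 5 ⇒ p = -5.
Matching constants: q = -2p + 2q + 4 ⇒ q = -14.
General: g(n) = A·(2)^n - 5 n - 14.
Apply g(0) = 0: A - 14 = 0 ⇒ A = 14.
So g(n) = 14 \cdot 2^{n} - 5 n - 14.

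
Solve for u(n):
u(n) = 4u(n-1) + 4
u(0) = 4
First-order linear non-homogeneous.
Homogeneous solution: u_h(n) = A·(4)^n.
Try constant particular solution u_p = K: K = 4K + 4 ⇒ K = - \frac{4}{3}.
General: u(n) = A·(4)^n - \frac{4}{3}.
Apply u(0) = 4: A - \frac{4}{3} = 4 ⇒ A = \frac{16}{3}.
So u(n) = \frac{16 \cdot 4^{n}}{3} - \frac{4}{3}.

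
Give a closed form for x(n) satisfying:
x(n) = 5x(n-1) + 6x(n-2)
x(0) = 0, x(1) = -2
Characteristic equation: x² - 5x - 6 = 0, which factors as (x - (6))(x - (-1)) = 0.
Roots r₁ = 6, r₂ = -1 (distinct).
General solution: x(n) = A·(6)^n + B·(-1)^n.
From x(0) = 0: A + B = 0.
From x(1) = -2: 6A - B = -2.
Solving: A = - \frac{2}{7}, B = \frac{2}{7}.
So x(n) = \frac{2 \left(-1\right)^{n}}{7} - \frac{2 \cdot 6^{n}}{7}.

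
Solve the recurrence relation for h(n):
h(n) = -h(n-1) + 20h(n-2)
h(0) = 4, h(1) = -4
Characteristic equation: x² + x - 20 = 0, which factors as (x - (4))(x - (-5)) = 0.
Roots r₁ = 4, r₂ = -5 (distinct).
General solution: h(n) = A·(4)^n + B·(-5)^n.
From h(0) = 4: A + B = 4.
From h(1) = -4: 4A - 5B = -4.
Solving: A = \frac{16}{9}, B = \frac{20}{9}.
So h(n) = \frac{20 \left(-5\right)^{n}}{9} + \frac{16 \cdot 4^{n}}{9}.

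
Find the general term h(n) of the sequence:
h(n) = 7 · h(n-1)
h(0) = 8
Pure geometric recurrence with ratio 7.
By induction h(n) = h(0) · (7)^n = 8 \cdot 7^{n}.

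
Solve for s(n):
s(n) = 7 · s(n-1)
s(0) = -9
Pure geometric recurrence with ratio 7.
By induction s(n) = s(0) · (7)^n = - 9 \cdot 7^{n}.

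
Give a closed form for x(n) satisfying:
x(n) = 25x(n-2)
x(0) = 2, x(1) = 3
Characteristic equation: x² - 25 = 0, which factors as (x - (5))(x - (-5)) = 0.
Roots r₁ = 5, r₂ = -5 (distinct).
General solution: x(n) = A·(5)^n + B·(-5)^n.
From x(0) = 2: A + B = 2.
From x(1) = 3: 5A - 5B = 3.
Solving: A = \frac{13}{10}, B = \frac{7}{10}.
So x(n) = \frac{7 \left(-5\right)^{n}}{10} + \frac{13 \cdot 5^{n}}{10}.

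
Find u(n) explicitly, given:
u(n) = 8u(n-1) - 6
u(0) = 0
First-order linear non-homogeneous.
Homogeneous solution: u_h(n) = A·(8)^n.
Try constant particular solution u_p = K: K = 8K - 6 ⇒ K = \frac{6}{7}.
General: u(n) = A·(8)^n + \frac{6}{7}.
Apply u(0) = 0: A + \frac{6}{7} = 0 ⇒ A = - \frac{6}{7}.
So u(n) = \frac{6}{7} - \frac{6 \cdot 8^{n}}{7}.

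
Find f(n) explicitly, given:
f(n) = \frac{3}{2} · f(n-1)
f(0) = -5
Pure geometric recurrence with ratio \frac{3}{2}.
By induction f(n) = f(0) · (\frac{3}{2})^n = - 5 \left(\frac{3}{2}\right)^{n}.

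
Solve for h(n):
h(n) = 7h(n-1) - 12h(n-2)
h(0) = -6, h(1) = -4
Characteristic equation: x² - 7x + 12 = 0, which factors as (x - (3))(x - (4)) = 0.
Roots r₁ = 3, r₂ = 4 (distinct).
General solution: h(n) = A·(3)^n + B·(4)^n.
From h(0) = -6: A + B = -6.
From h(1) = -4: 3A + 4B = -4.
Solving: A = -20, B = 14.
So h(n) = - 20 \cdot 3^{n} + 14 \cdot 4^{n}.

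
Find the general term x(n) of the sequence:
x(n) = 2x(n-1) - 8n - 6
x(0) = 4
First-order linear with linear forcing.
Homogeneous solution: x_h(n) = A·(2)^n.
Try particular x_p(n) = pn + q. Substituting:
  pn + q = 2(p(n-1) + q) - 8n - 6.
Matching the n-coefficient: p = 2p - 8 ⇒ p = 8.
Matching constants: q = -2p + 2q - 6 ⇒ q = 22.
General: x(n) = A·(2)^n + 8 n + 22.
Apply x(0) = 4: A + 22 = 4 ⇒ A = -18.
So x(n) = - 18 \cdot 2^{n} + 8 n + 22.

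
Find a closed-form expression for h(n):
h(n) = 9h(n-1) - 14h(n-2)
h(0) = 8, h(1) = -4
Characteristic equation: x² - 9x + 14 = 0, which factors as (x - (7))(x - (2)) = 0.
Roots r₁ = 7, r₂ = 2 (distinct).
General solution: h(n) = A·(7)^n + B·(2)^n.
From h(0) = 8: A + B = 8.
From h(1) = -4: 7A + 2B = -4.
Solving: A = -4, B = 12.
So h(n) = 12 \cdot 2^{n} - 4 \cdot 7^{n}.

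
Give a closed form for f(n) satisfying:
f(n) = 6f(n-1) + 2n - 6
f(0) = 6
First-order linear with linear forcing.
Homogeneous solution: f_h(n) = A·(6)^n.
Try particular f_p(n) = pn + q. Substituting:
  pn + q = 6(p(n-1) + q) + 2n - 6.
Matching the n-coefficient: p = 6p + 2 ⇒ p = - \frac{2}{5}.
Matching constants: q = -6p + 6q - 6 ⇒ q = \frac{18}{25}.
General: f(n) = A·(6)^n - \frac{2 n}{5} + \frac{18}{25}.
Apply f(0) = 6: A + \frac{18}{25} = 6 ⇒ A = \frac{132}{25}.
So f(n) = \frac{132 \cdot 6^{n}}{25} - \frac{2 n}{5} + \frac{18}{25}.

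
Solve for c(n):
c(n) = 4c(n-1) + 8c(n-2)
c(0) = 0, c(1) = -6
Characteristic equation: x² - 4x - 8 = 0.
Discriminant Δ = (4)² + 4·(8) = 48.
Roots r₁,₂ = (4 ± √48)/2, so r₁ = 2 + 2 \sqrt{3}, r₂ = 2 - 2 \sqrt{3}.
General solution: c(n) = A·r₁^n + B·r₂^n.
From the initial conditions, A + B = 0 and r₁A + r₂B = -6.
Since r₁ - r₂ = √48: A = (-6 - (0)r₂)/√48 = - \frac{\sqrt{3}}{2}, and B = 0 - A = \frac{\sqrt{3}}{2}.
So c(n) = \left(- \frac{\sqrt{3}}{2}\right)\left(2 + 2 \sqrt{3}\right)^n + \left(\frac{\sqrt{3}}{2}\right)\left(2 - 2 \sqrt{3}\right)^n.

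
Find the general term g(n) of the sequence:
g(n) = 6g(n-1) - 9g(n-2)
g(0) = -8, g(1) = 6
Characteristic equation: x² - 6x + 9 = 0, which is (x - (3))².
Repeated root r = 3.
General solution: g(n) = (A + Bn)·(3)^n.
From g(0) = -8: A = -8.
From g(1) = 6: (A + B)·(3) = 6 ⇒ B = 10.
So g(n) = \left(10 n - 8\right) \cdot (3)^n.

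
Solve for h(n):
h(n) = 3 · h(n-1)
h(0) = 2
Pure geometric recurrence with ratio 3.
By induction h(n) = h(0) · (3)^n = 2 \cdot 3^{n}.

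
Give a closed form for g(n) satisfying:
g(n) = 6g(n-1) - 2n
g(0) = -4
First-order linear with linear forcing.
Homogeneous solution: g_h(n) = A·(6)^n.
Try particular g_p(n) = pn + q. Substituting:
  pn + q = 6(p(n-1) + q) - 2n.
Matching the n-coefficient: p = 6p - 2 ⇒ p = \frac{2}{5}.
Matching constants: q = -6p + 6q ⇒ q = \frac{12}{25}.
General: g(n) = A·(6)^n + \frac{2 n}{5} + \frac{12}{25}.
Apply g(0) = -4: A + \frac{12}{25} = -4 ⇒ A = - \frac{112}{25}.
So g(n) = - \frac{112 \cdot 6^{n}}{25} + \frac{2 n}{5} + \frac{12}{25}.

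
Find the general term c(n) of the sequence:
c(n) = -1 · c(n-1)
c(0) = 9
Pure geometric recurrence with ratio -1.
By induction c(n) = c(0) · (-1)^n = 9 \left(-1\right)^{n}.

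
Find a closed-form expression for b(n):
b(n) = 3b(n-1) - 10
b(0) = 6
First-order linear non-homogeneous.
Homogeneous solution: b_h(n) = A·(3)^n.
Try constant particular solution b_p = K: K = 3K - 10 ⇒ K = 5.
General: b(n) = A·(3)^n + 5.
Apply b(0) = 6: A + 5 = 6 ⇒ A = 1.
So b(n) = 3^{n} + 5.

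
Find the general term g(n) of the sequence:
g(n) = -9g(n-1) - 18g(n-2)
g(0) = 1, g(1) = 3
Characteristic equation: x² + 9x + 18 = 0, which factors as (x - (-3))(x - (-6)) = 0.
Roots r₁ = -3, r₂ = -6 (distinct).
General solution: g(n) = A·(-3)^n + B·(-6)^n.
From g(0) = 1: A + B = 1.
From g(1) = 3: -3A - 6B = 3.
Solving: A = 3, B = -2.
So g(n) = 3 \left(-3\right)^{n} - 2 \left(-6\right)^{n}.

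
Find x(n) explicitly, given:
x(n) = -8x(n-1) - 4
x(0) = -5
First-order linear non-homogeneous.
Homogeneous solution: x_h(n) = A·(-8)^n.
Try constant particular solution x_p = K: K = -8K - 4 ⇒ K = - \frac{4}{9}.
General: x(n) = A·(-8)^n - \frac{4}{9}.
Apply x(0) = -5: A - \frac{4}{9} = -5 ⇒ A = - \frac{41}{9}.
So x(n) = - \frac{41 \left(-8\right)^{n}}{9} - \frac{4}{9}.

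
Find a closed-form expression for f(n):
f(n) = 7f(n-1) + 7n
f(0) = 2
First-order linear with linear forcing.
Homogeneous solution: f_h(n) = A·(7)^n.
Try particular f_p(n) = pn + q. Substituting:
  pn + q = 7(p(n-1) + q) + 7n.
Matching the n-coefficient: p = 7p + 7 ⇒ p = - \frac{7}{6}.
Matching constants: q = -7p + 7q ⇒ q = - \frac{49}{36}.
General: f(n) = A·(7)^n - \frac{7 n}{6} - \frac{49}{36}.
Apply f(0) = 2: A - \frac{49}{36} = 2 ⇒ A = \frac{121}{36}.
So f(n) = \frac{121 \cdot 7^{n}}{36} - \frac{7 n}{6} - \frac{49}{36}.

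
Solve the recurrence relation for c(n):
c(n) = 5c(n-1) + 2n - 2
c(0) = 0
First-order linear with linear forcing.
Homogeneous solution: c_h(n) = A·(5)^n.
Try particular c_p(n) = pn + q. Substituting:
  pn + q = 5(p(n-1) + q) + 2n - 2.
Matching the n-coefficient: p = 5p + 2 ⇒ p = - \frac{1}{2}.
Matching constants: q = -5p + 5q - 2 ⇒ q = - \frac{1}{8}.
General: c(n) = A·(5)^n - \frac{n}{2} - \frac{1}{8}.
Apply c(0) = 0: A - \frac{1}{8} = 0 ⇒ A = \frac{1}{8}.
So c(n) = \frac{5^{n}}{8} - \frac{n}{2} - \frac{1}{8}.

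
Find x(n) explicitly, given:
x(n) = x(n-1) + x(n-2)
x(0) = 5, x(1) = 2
Characteristic equation: x² - x - 1 = 0.
Discriminant Δ = (1)² + 4·(1) = 5.
Roots r₁,₂ = (1 ± √5)/2, so r₁ = \frac{1}{2} + \frac{\sqrt{5}}{2}, r₂ = \frac{1}{2} - \frac{\sqrt{5}}{2}.
General solution: x(n) = A·r₁^n + B·r₂^n.
From the initial conditions, A + B = 5 and r₁A + r₂B = 2.
Since r₁ - r₂ = √5: A = (2 - (5)r₂)/√5 = \frac{5}{2} - \frac{\sqrt{5}}{10}, and B = 5 - A = \frac{\sqrt{5}}{10} + \frac{5}{2}.
So x(n) = \left(\frac{5}{2} - \frac{\sqrt{5}}{10}\right)\left(\frac{1}{2} + \frac{\sqrt{5}}{2}\right)^n + \left(\frac{\sqrt{5}}{10} + \frac{5}{2}\right)\left(\frac{1}{2} - \frac{\sqrt{5}}{2}\right)^n.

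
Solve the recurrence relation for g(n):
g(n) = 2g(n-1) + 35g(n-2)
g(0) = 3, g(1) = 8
Characteristic equation: x² - 2x - 35 = 0, which factors as (x - (-5))(x - (7)) = 0.
Roots r₁ = -5, r₂ = 7 (distinct).
General solution: g(n) = A·(-5)^n + B·(7)^n.
From g(0) = 3: A + B = 3.
From g(1) = 8: -5A + 7B = 8.
Solving: A = \frac{13}{12}, B = \frac{23}{12}.
So g(n) = \frac{13 \left(-5\right)^{n}}{12} + \frac{23 \cdot 7^{n}}{12}.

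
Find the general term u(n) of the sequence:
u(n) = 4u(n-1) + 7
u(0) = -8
First-order linear non-homogeneous.
Homogeneous solution: u_h(n) = A·(4)^n.
Try constant particular solution u_p = K: K = 4K + 7 ⇒ K = - \frac{7}{3}.
General: u(n) = A·(4)^n - \frac{7}{3}.
Apply u(0) = -8: A - \frac{7}{3} = -8 ⇒ A = - \frac{17}{3}.
So u(n) = - \frac{17 \cdot 4^{n}}{3} - \frac{7}{3}.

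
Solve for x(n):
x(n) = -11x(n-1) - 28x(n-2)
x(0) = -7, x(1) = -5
Characteristic equation: x² + 11x + 28 = 0, which factors as (x - (-7))(x - (-4)) = 0.
Roots r₁ = -7, r₂ = -4 (distinct).
General solution: x(n) = A·(-7)^n + B·(-4)^n.
From x(0) = -7: A + B = -7.
From x(1) = -5: -7A - 4B = -5.
Solving: A = 11, B = -18.
So x(n) = - 18 \left(-4\right)^{n} + 11 \left(-7\right)^{n}.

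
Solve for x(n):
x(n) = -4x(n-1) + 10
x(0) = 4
First-order linear non-homogeneous.
Homogeneous solution: x_h(n) = A·(-4)^n.
Try constant particular solution x_p = K: K = -4K + 10 ⇒ K = 2.
General: x(n) = A·(-4)^n + 2.
Apply x(0) = 4: A + 2 = 4 ⇒ A = 2.
So x(n) = 2 \left(-4\right)^{n} + 2.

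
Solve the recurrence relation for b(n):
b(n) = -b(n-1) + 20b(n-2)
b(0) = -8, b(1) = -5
Characteristic equation: x² + x - 20 = 0, which factors as (x - (4))(x - (-5)) = 0.
Roots r₁ = 4, r₂ = -5 (distinct).
General solution: b(n) = A·(4)^n + B·(-5)^n.
From b(0) = -8: A + B = -8.
From b(1) = -5: 4A - 5B = -5.
Solving: A = -5, B = -3.
So b(n) = - 3 \left(-5\right)^{n} - 5 \cdot 4^{n}.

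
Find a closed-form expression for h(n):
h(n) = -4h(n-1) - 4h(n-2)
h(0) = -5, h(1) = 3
Characteristic equation: x² + 4x + 4 = 0, which is (x - (-2))².
Repeated root r = -2.
General solution: h(n) = (A + Bn)·(-2)^n.
From h(0) = -5: A = -5.
From h(1) = 3: (A + B)·(-2) = 3 ⇒ B = \frac{7}{2}.
So h(n) = \left(\frac{7 n}{2} - 5\right) \cdot (-2)^n.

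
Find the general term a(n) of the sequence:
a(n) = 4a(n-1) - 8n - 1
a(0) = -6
First-order linear with linear forcing.
Homogeneous solution: a_h(n) = A·(4)^n.
Try particular a_p(n) = pn + q. Substituting:
  pn + q = 4(p(n-1) + q) - 8n - 1.
Matching the n-coefficient: p = 4p - 8 ⇒ p = \frac{8}{3}.
Matching constants: q = -4p + 4q - 1 ⇒ q = \frac{35}{9}.
General: a(n) = A·(4)^n + \frac{8 n}{3} + \frac{35}{9}.
Apply a(0) = -6: A + \frac{35}{9} = -6 ⇒ A = - \frac{89}{9}.
So a(n) = - \frac{89 \cdot 4^{n}}{9} + \frac{8 n}{3} + \frac{35}{9}.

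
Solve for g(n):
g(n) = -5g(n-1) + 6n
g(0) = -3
First-order linear with linear forcing.
Homogeneous solution: g_h(n) = A·(-5)^n.
Try particular g_p(n) = pn + q. Substituting:
  pn + q = -5(p(n-1) + q) + 6n.
Matching the n-coefficient: p = -5p + 6 ⇒ p = 1.
Matching constants: q = 5p - 5q ⇒ q = \frac{5}{6}.
General: g(n) = A·(-5)^n + n + \frac{5}{6}.
Apply g(0) = -3: A + \frac{5}{6} = -3 ⇒ A = - \frac{23}{6}.
So g(n) = - \frac{23 \left(-5\right)^{n}}{6} + n + \frac{5}{6}.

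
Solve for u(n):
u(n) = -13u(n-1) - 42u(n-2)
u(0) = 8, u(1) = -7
Characteristic equation: x² + 13x + 42 = 0, which factors as (x - (-6))(x - (-7)) = 0.
Roots r₁ = -6, r₂ = -7 (distinct).
General solution: u(n) = A·(-6)^n + B·(-7)^n.
From u(0) = 8: A + B = 8.
From u(1) = -7: -6A - 7B = -7.
Solving: A = 49, B = -41.
So u(n) = 49 \left(-6\right)^{n} - 41 \left(-7\right)^{n}.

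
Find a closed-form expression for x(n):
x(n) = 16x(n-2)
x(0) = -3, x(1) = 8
Characteristic equation: x² - 16 = 0, which factors as (x - (4))(x - (-4)) = 0.
Roots r₁ = 4, r₂ = -4 (distinct).
General solution: x(n) = A·(4)^n + B·(-4)^n.
From x(0) = -3: A + B = -3.
From x(1) = 8: 4A - 4B = 8.
Solving: A = - \frac{1}{2}, B = - \frac{5}{2}.
So x(n) = - \frac{5 \left(-4\right)^{n}}{2} - \frac{4^{n}}{2}.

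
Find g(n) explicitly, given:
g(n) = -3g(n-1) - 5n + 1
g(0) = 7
First-order linear with linear forcing.
Homogeneous solution: g_h(n) = A·(-3)^n.
Try particular g_p(n) = pn + q. Substituting:
  pn + q = -3(p(n-1) + q) - 5n + 1.
Matching the n-coefficient: p = -3p - 5 ⇒ p = - \frac{5}{4}.
Matching constants: q = 3p - 3q + 1 ⇒ q = - \frac{11}{16}.
General: g(n) = A·(-3)^n - \frac{5 n}{4} - \frac{11}{16}.
Apply g(0) = 7: A - \frac{11}{16} = 7 ⇒ A = \frac{123}{16}.
So g(n) = \frac{123 \left(-3\right)^{n}}{16} - \frac{5 n}{4} - \frac{11}{16}.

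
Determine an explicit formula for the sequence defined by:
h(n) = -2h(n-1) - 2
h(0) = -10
First-order linear non-homogeneous.
Homogeneous solution: h_h(n) = A·(-2)^n.
Try constant particular solution h_p = K: K = -2K - 2 ⇒ K = - \frac{2}{3}.
General: h(n) = A·(-2)^n - \frac{2}{3}.
Apply h(0) = -10: A - \frac{2}{3} = -10 ⇒ A = - \frac{28}{3}.
So h(n) = - \frac{28 \left(-2\right)^{n}}{3} - \frac{2}{3}.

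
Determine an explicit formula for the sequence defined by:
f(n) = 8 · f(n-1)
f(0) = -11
Pure geometric recurrence with ratio 8.
By induction f(n) = f(0) · (8)^n = - 11 \cdot 8^{n}.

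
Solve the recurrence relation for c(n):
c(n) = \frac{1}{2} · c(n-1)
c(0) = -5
Pure geometric recurrence with ratio \frac{1}{2}.
By induction c(n) = c(0) · (\frac{1}{2})^n = - 5 \cdot 2^{- n}.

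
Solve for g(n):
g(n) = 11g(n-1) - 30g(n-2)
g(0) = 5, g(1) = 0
Characteristic equation: x² - 11x + 30 = 0, which factors as (x - (5))(x - (6)) = 0.
Roots r₁ = 5, r₂ = 6 (distinct).
General solution: g(n) = A·(5)^n + B·(6)^n.
From g(0) = 5: A + B = 5.
From g(1) = 0: 5A + 6B = 0.
Solving: A = 30, B = -25.
So g(n) = 30 \cdot 5^{n} - 25 \cdot 6^{n}.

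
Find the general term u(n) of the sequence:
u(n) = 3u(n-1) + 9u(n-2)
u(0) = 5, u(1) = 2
Characteristic equation: x² - 3x - 9 = 0.
Discriminant Δ = (3)² + 4·(9) = 45.
Roots r₁,₂ = (3 ± √45)/2, so r₁ = \frac{3}{2} + \frac{3 \sqrt{5}}{2}, r₂ = \frac{3}{2} - \frac{3 \sqrt{5}}{2}.
General solution: u(n) = A·r₁^n + B·r₂^n.
From the initial conditions, A + B = 5 and r₁A + r₂B = 2.
Since r₁ - r₂ = √45: A = (2 - (5)r₂)/√45 = \frac{5}{2} - \frac{11 \sqrt{5}}{30}, and B = 5 - A = \frac{11 \sqrt{5}}{30} + \frac{5}{2}.
So u(n) = \left(\frac{5}{2} - \frac{11 \sqrt{5}}{30}\right)\left(\frac{3}{2} + \frac{3 \sqrt{5}}{2}\right)^n + \left(\frac{11 \sqrt{5}}{30} + \frac{5}{2}\right)\left(\frac{3}{2} - \frac{3 \sqrt{5}}{2}\right)^n.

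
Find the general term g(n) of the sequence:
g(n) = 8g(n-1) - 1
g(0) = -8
First-order linear non-homogeneous.
Homogeneous solution: g_h(n) = A·(8)^n.
Try constant particular solution g_p = K: K = 8K - 1 ⇒ K = \frac{1}{7}.
General: g(n) = A·(8)^n + \frac{1}{7}.
Apply g(0) = -8: A + \frac{1}{7} = -8 ⇒ A = - \frac{57}{7}.
So g(n) = \frac{1}{7} - \frac{57 \cdot 8^{n}}{7}.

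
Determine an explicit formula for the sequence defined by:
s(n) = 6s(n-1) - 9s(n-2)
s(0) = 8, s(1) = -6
Characteristic equation: x² - 6x + 9 = 0, which is (x - (3))².
Repeated root r = 3.
General solution: s(n) = (A + Bn)·(3)^n.
From s(0) = 8: A = 8.
From s(1) = -6: (A + B)·(3) = -6 ⇒ B = -10.
So s(n) = \left(8 - 10 n\right) \cdot (3)^n.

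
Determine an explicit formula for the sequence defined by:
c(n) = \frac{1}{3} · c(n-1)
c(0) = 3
Pure geometric recurrence with ratio \frac{1}{3}.
By induction c(n) = c(0) · (\frac{1}{3})^n = 3 \cdot 3^{- n}.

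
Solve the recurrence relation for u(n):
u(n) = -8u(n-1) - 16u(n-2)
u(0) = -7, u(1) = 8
Characteristic equation: x² + 8x + 16 = 0, which is (x - (-4))².
Repeated root r = -4.
General solution: u(n) = (A + Bn)·(-4)^n.
From u(0) = -7: A = -7.
From u(1) = 8: (A + B)·(-4) = 8 ⇒ B = 5.
So u(n) = \left(5 n - 7\right) \cdot (-4)^n.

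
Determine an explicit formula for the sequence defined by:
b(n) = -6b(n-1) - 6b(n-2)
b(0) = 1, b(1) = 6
Characteristic equation: x² + 6x + 6 = 0.
Discriminant Δ = (-6)² + 4·(-6) = 12.
Roots r₁,₂ = (-6 ± √12)/2, so r₁ = -3 + \sqrt{3}, r₂ = -3 - \sqrt{3}.
General solution: b(n) = A·r₁^n + B·r₂^n.
From the initial conditions, A + B = 1 and r₁A + r₂B = 6.
Since r₁ - r₂ = √12: A = (6 - (1)r₂)/√12 = \frac{1}{2} + \frac{3 \sqrt{3}}{2}, and B = 1 - A = \frac{1}{2} - \frac{3 \sqrt{3}}{2}.
So b(n) = \left(\frac{1}{2} + \frac{3 \sqrt{3}}{2}\right)\left(-3 + \sqrt{3}\right)^n + \left(\frac{1}{2} - \frac{3 \sqrt{3}}{2}\right)\left(-3 - \sqrt{3}\right)^n.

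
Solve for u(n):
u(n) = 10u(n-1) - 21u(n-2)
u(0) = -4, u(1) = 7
Characteristic equation: x² - 10x + 21 = 0, which factors as (x - (7))(x - (3)) = 0.
Roots r₁ = 7, r₂ = 3 (distinct).
General solution: u(n) = A·(7)^n + B·(3)^n.
From u(0) = -4: A + B = -4.
From u(1) = 7: 7A + 3B = 7.
Solving: A = \frac{19}{4}, B = - \frac{35}{4}.
So u(n) = - \frac{35 \cdot 3^{n}}{4} + \frac{19 \cdot 7^{n}}{4}.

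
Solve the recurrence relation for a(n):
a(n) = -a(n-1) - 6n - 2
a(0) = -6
First-order linear with linear forcing.
Homogeneous solution: a_h(n) = A·(-1)^n.
Try particular a_p(n) = pn + q. Substituting:
  pn + q = -(p(n-1) + q) - 6n - 2.
Matching the n-coefficient: p = -p - 6 ⇒ p = -3.
Matching constants: q = p - q - 2 ⇒ q = - \frac{5}{2}.
General: a(n) = A·(-1)^n - 3 n - \frac{5}{2}.
Apply a(0) = -6: A - \frac{5}{2} = -6 ⇒ A = - \frac{7}{2}.
So a(n) = - \frac{7 \left(-1\right)^{n}}{2} - 3 n - \frac{5}{2}.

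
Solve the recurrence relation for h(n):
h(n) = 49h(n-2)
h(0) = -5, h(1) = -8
Characteristic equation: x² - 49 = 0, which factors as (x - (-7))(x - (7)) = 0.
Roots r₁ = -7, r₂ = 7 (distinct).
General solution: h(n) = A·(-7)^n + B·(7)^n.
From h(0) = -5: A + B = -5.
From h(1) = -8: -7A + 7B = -8.
Solving: A = - \frac{27}{14}, B = - \frac{43}{14}.
So h(n) = - \frac{27 \left(-7\right)^{n}}{14} - \frac{43 \cdot 7^{n}}{14}.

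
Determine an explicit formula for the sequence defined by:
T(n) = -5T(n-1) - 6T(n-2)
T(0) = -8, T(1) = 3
Characteristic equation: x² + 5x + 6 = 0, which factors as (x - (-3))(x - (-2)) = 0.
Roots r₁ = -3, r₂ = -2 (distinct).
General solution: T(n) = A·(-3)^n + B·(-2)^n.
From T(0) = -8: A + B = -8.
From T(1) = 3: -3A - 2B = 3.
Solving: A = 13, B = -21.
So T(n) = - 21 \left(-2\right)^{n} + 13 \left(-3\right)^{n}.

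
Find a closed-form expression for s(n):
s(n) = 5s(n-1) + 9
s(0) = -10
First-order linear non-homogeneous.
Homogeneous solution: s_h(n) = A·(5)^n.
Try constant particular solution s_p = K: K = 5K + 9 ⇒ K = - \frac{9}{4}.
General: s(n) = A·(5)^n - \frac{9}{4}.
Apply s(0) = -10: A - \frac{9}{4} = -10 ⇒ A = - \frac{31}{4}.
So s(n) = - \frac{31 \cdot 5^{n}}{4} - \frac{9}{4}.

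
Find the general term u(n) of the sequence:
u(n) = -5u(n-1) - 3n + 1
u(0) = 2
First-order linear with linear forcing.
Homogeneous solution: u_h(n) = A·(-5)^n.
Try particular u_p(n) = pn + q. Substituting:
  pn + q = -5(p(n-1) + q) - 3n + 1.
Matching the n-coefficient: p = -5p - 3 ⇒ p = - \frac{1}{2}.
Matching constants: q = 5p - 5q + 1 ⇒ q = - \frac{1}{4}.
General: u(n) = A·(-5)^n - \frac{n}{2} - \frac{1}{4}.
Apply u(0) = 2: A - \frac{1}{4} = 2 ⇒ A = \frac{9}{4}.
So u(n) = \frac{9 \left(-5\right)^{n}}{4} - \frac{n}{2} - \frac{1}{4}.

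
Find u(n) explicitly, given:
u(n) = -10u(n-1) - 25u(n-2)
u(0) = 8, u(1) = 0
Characteristic equation: x² + 10x + 25 = 0, which is (x - (-5))².
Repeated root r = -5.
General solution: u(n) = (A + Bn)·(-5)^n.
From u(0) = 8: A = 8.
From u(1) = 0: (A + B)·(-5) = 0 ⇒ B = -8.
So u(n) = \left(8 - 8 n\right) \cdot (-5)^n.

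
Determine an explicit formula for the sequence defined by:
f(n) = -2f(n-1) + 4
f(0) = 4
First-order linear non-homogeneous.
Homogeneous solution: f_h(n) = A·(-2)^n.
Try constant particular solution f_p = K: K = -2K + 4 ⇒ K = \frac{4}{3}.
General: f(n) = A·(-2)^n + \frac{4}{3}.
Apply f(0) = 4: A + \frac{4}{3} = 4 ⇒ A = \frac{8}{3}.
So f(n) = \frac{8 \left(-2\right)^{n}}{3} + \frac{4}{3}.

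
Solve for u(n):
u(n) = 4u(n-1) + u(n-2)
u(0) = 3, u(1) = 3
Characteristic equation: x² - 4x - 1 = 0.
Discriminant Δ = (4)² + 4·(1) = 20.
Roots r₁,₂ = (4 ± √20)/2, so r₁ = 2 + \sqrt{5}, r₂ = 2 - \sqrt{5}.
General solution: u(n) = A·r₁^n + B·r₂^n.
From the initial conditions, A + B = 3 and r₁A + r₂B = 3.
Since r₁ - r₂ = √20: A = (3 - (3)r₂)/√20 = \frac{3}{2} - \frac{3 \sqrt{5}}{10}, and B = 3 - A = \frac{3 \sqrt{5}}{10} + \frac{3}{2}.
So u(n) = \left(\frac{3}{2} - \frac{3 \sqrt{5}}{10}\right)\left(2 + \sqrt{5}\right)^n + \left(\frac{3 \sqrt{5}}{10} + \frac{3}{2}\right)\left(2 - \sqrt{5}\right)^n.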